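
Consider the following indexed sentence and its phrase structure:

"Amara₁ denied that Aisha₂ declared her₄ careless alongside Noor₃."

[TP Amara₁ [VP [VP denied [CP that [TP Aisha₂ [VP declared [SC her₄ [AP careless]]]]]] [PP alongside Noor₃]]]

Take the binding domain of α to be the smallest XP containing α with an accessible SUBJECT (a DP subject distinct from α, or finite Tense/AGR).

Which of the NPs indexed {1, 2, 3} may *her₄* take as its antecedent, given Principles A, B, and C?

*her* is a pronoun, so Principle B applies: it must be free in its binding domain.
Binding domain of *her₄*: the embedded TP, whose subject is Aisha₂.
*Amara₁* c-commands the pronoun but from outside its binding domain, and is not c-commanded by it → coindexation permitted.
*Aisha₂* c-commands the pronoun within its binding domain → coindexation would violate Principle B.
*Noor₃* and the pronoun do not c-command one another → neither Principle B nor Principle C is at stake; coindexation permitted.

{1, 3}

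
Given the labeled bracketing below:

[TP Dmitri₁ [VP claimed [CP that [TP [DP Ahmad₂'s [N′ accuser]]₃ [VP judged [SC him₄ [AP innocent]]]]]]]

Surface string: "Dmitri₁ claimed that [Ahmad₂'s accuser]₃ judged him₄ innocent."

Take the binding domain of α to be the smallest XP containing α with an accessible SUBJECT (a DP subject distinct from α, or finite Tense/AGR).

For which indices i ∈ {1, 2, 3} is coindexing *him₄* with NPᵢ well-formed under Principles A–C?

{1, 2}

*him* is a pronoun, so Principle B applies: it must be free in its binding domain.
Binding domain of *him₄*: the embedded TP, whose subject is [Ahmad₂'s accuser]₃.
*Dmitri₁* c-commands the pronoun but from outside its binding domain, and is not c-commanded by it → coindexation permitted.
*Ahmad₂* and the pronoun do not c-command one another → neither Principle B nor Principle C is at stake; coindexation permitted.
*[Ahmad₂'s accuser]₃* c-commands the pronoun within its binding domain → coindexation would violate Principle B.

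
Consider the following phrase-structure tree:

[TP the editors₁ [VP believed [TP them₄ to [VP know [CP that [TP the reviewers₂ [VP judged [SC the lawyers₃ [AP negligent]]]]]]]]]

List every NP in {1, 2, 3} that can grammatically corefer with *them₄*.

none

*them* is a pronoun, so Principle B applies: it must be free in its binding domain.
Binding domain of *them₄*: the matrix TP, whose subject is the editors₁.
*the editors₁* c-commands the pronoun within its binding domain → coindexation would violate Principle B.
*the reviewers₂*: the pronoun c-commands this R-expression → coindexation would violate Principle C on *the reviewers₂*.
*the lawyers₃*: the pronoun c-commands this R-expression → coindexation would violate Principle C on *the lawyers₃*.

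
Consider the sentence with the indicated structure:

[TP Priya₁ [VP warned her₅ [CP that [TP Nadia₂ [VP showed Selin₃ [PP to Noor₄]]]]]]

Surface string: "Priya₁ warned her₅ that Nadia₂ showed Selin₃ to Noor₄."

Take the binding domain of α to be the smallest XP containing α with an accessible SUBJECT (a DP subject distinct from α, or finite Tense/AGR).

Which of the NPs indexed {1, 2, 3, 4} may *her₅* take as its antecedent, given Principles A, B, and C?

*her* is a pronoun, so Principle B applies: it must be free in its binding domain.
Binding domain of *her₅*: the matrix TP, whose subject is Priya₁.
*Priya₁* c-commands the pronoun within its binding domain → coindexation would violate Principle B.
*Nadia₂*: the pronoun c-commands this R-expression → coindexation would violate Principle C on *Nadia₂*.
*Selin₃*: the pronoun c-commands this R-expression → coindexation would violate Principle C on *Selin₃*.
*Noor₄*: the pronoun c-commands this R-expression → coindexation would violate Principle C on *Noor₄*.

none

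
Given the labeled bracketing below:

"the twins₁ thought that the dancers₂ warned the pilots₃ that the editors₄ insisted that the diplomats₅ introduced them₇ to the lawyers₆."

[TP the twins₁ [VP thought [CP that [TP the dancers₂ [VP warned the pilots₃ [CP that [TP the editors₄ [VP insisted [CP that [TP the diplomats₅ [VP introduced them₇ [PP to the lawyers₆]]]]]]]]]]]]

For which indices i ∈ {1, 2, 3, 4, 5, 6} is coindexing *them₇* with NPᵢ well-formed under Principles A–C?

*them* is a pronoun, so Principle B applies: it must be free in its binding domain.
Binding domain of *them₇*: the embedded TP, whose subject is the diplomats₅.
*the twins₁* c-commands the pronoun but from outside its binding domain, and is not c-commanded by it → coindexation permitted.
*the dancers₂* c-commands the pronoun but from outside its binding domain, and is not c-commanded by it → coindexation permitted.
*the pilots₃* c-commands the pronoun but from outside its binding domain, and is not c-commanded by it → coindexation permitted.
*the editors₄* c-commands the pronoun but from outside its binding domain, and is not c-commanded by it → coindexation permitted.
*the diplomats₅* c-commands the pronoun within its binding domain → coindexation would violate Principle B.
*the lawyers₆*: the pronoun c-commands this R-expression → coindexation would violate Principle C on *the lawyers₆*.

{1, 2, 3, 4}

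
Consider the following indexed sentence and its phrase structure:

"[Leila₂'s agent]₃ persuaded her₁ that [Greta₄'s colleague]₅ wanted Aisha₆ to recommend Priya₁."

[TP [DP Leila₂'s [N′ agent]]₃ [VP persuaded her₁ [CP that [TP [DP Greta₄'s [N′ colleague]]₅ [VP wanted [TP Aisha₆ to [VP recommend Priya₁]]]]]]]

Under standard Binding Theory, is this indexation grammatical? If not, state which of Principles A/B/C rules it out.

The two coindexed NPs are *her₁* and *Priya₁*.
*Priya₁* is an R-expression. Principle C requires it to be free everywhere.
*her₁* c-commands it and carries the same index.
The R-expression is bound → Principle C violation.

Principle C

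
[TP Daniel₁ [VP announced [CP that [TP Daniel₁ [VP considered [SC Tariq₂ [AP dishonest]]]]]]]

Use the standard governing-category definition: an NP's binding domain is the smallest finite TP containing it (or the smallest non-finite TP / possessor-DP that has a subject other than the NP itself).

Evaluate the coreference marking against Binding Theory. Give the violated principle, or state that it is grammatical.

The two coindexed NPs are *Daniel₁* (the higher occurrence) and *Daniel₁* (the lower occurrence).
*Daniel₁* (the lower occurrence) is an R-expression. Principle C requires it to be free everywhere.
*Daniel₁* (the higher occurrence) c-commands it and carries the same index.
The R-expression is bound → Principle C violation.

Principle C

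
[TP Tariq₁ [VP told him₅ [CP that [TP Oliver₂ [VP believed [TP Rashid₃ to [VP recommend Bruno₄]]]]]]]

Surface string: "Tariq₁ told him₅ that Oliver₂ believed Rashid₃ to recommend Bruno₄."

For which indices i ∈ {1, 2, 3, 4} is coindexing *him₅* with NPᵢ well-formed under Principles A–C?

none

*him* is a pronoun, so Principle B applies: it must be free in its binding domain.
Binding domain of *him₅*: the matrix TP, whose subject is Tariq₁.
*Tariq₁* c-commands the pronoun within its binding domain → coindexation would violate Principle B.
*Oliver₂*: the pronoun c-commands this R-expression → coindexation would violate Principle C on *Oliver₂*.
*Rashid₃*: the pronoun c-commands this R-expression → coindexation would violate Principle C on *Rashid₃*.
*Bruno₄*: the pronoun c-commands this R-expression → coindexation would violate Principle C on *Bruno₄*.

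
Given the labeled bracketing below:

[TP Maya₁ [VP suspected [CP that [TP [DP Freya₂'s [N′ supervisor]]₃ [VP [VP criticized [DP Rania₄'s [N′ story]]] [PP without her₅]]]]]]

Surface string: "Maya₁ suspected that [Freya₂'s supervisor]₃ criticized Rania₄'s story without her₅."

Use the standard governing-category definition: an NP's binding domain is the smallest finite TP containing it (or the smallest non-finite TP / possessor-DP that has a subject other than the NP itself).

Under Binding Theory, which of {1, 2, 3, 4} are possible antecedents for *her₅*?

{1, 2, 4}

*her* is a pronoun, so Principle B applies: it must be free in its binding domain.
Binding domain of *her₅*: the embedded TP, whose subject is [Freya₂'s supervisor]₃.
*Maya₁* c-commands the pronoun but from outside its binding domain, and is not c-commanded by it → coindexation permitted.
*Freya₂* and the pronoun do not c-command one another → neither Principle B nor Principle C is at stake; coindexation permitted.
*[Freya₂'s supervisor]₃* c-commands the pronoun within its binding domain → coindexation would violate Principle B.
*Rania₄* and the pronoun do not c-command one another → neither Principle B nor Principle C is at stake; coindexation permitted.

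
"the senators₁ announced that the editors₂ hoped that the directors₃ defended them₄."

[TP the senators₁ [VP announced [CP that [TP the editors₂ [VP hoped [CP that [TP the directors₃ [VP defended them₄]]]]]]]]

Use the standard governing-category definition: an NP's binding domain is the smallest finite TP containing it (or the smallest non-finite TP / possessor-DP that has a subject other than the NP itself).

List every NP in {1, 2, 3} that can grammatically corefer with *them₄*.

{1, 2}

*them* is a pronoun, so Principle B applies: it must be free in its binding domain.
Binding domain of *them₄*: the embedded TP, whose subject is the directors₃.
*the senators₁* c-commands the pronoun but from outside its binding domain, and is not c-commanded by it → coindexation permitted.
*the editors₂* c-commands the pronoun but from outside its binding domain, and is not c-commanded by it → coindexation permitted.
*the directors₃* c-commands the pronoun within its binding domain → coindexation would violate Principle B.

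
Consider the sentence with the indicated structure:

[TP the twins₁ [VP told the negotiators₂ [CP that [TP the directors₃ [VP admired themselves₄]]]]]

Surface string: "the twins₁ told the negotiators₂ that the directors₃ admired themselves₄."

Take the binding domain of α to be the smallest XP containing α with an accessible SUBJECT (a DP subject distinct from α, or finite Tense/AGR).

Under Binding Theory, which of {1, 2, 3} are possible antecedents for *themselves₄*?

{3}

*themselves* is an anaphor, so Principle A applies: it must be bound in its binding domain.
Binding domain of *themselves₄*: the embedded TP, whose subject is the directors₃.
*the twins₁* c-commands the anaphor but is outside its binding domain → cannot satisfy Principle A.
*the negotiators₂* c-commands the anaphor but is outside its binding domain → cannot satisfy Principle A.
*the directors₃* c-commands the anaphor within its binding domain → licit binder.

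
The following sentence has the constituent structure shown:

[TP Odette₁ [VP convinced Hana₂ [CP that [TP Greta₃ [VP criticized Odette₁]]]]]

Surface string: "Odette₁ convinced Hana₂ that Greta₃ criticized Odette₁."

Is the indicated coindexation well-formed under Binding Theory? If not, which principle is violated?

The two coindexed NPs are *Odette₁* (the lower occurrence) and *Odette₁* (the higher occurrence).
*Odette₁* (the lower occurrence) is an R-expression. Principle C requires it to be free everywhere.
*Odette₁* (the higher occurrence) c-commands it and carries the same index.
The R-expression is bound → Principle C violation.

Principle C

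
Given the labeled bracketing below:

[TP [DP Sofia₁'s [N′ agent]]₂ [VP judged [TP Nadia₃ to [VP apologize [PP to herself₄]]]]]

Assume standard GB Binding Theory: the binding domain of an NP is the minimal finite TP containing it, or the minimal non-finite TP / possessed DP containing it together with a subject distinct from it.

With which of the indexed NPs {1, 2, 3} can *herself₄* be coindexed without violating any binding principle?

*herself* is an anaphor, so Principle A applies: it must be bound in its binding domain.
Binding domain of *herself₄*: the embedded TP, whose subject is Nadia₃.
*Sofia₁* does not c-command the anaphor → cannot bind it.
*[Sofia₁'s agent]₂* c-commands the anaphor but is outside its binding domain → cannot satisfy Principle A.
*Nadia₃* c-commands the anaphor within its binding domain → licit binder.

{3}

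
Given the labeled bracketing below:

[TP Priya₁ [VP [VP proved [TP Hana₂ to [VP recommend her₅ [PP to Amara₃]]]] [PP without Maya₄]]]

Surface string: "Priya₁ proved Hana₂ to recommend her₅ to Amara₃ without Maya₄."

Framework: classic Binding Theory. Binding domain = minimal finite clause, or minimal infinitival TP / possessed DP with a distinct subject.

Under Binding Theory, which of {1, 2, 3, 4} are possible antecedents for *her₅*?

*her* is a pronoun, so Principle B applies: it must be free in its binding domain.
Binding domain of *her₅*: the embedded TP, whose subject is Hana₂.
*Priya₁* c-commands the pronoun but from outside its binding domain, and is not c-commanded by it → coindexation permitted.
*Hana₂* c-commands the pronoun within its binding domain → coindexation would violate Principle B.
*Amara₃*: the pronoun c-commands this R-expression → coindexation would violate Principle C on *Amara₃*.
*Maya₄* and the pronoun do not c-command one another → neither Principle B nor Principle C is at stake; coindexation permitted.

{1, 4}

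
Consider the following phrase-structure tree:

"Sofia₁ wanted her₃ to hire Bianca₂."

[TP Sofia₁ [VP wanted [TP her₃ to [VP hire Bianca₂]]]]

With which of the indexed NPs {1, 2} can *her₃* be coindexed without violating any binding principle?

*her* is a pronoun, so Principle B applies: it must be free in its binding domain.
Binding domain of *her₃*: the matrix TP, whose subject is Sofia₁.
*Sofia₁* c-commands the pronoun within its binding domain → coindexation would violate Principle B.
*Bianca₂*: the pronoun c-commands this R-expression → coindexation would violate Principle C on *Bianca₂*.

none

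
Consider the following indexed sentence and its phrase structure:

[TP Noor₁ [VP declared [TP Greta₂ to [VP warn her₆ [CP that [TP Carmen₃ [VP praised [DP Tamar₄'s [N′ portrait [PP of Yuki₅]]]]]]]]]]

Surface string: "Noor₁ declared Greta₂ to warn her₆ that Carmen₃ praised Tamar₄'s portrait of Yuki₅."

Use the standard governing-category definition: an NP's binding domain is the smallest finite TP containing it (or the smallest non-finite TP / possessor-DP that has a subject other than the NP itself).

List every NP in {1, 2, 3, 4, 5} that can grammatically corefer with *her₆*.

*her* is a pronoun, so Principle B applies: it must be free in its binding domain.
Binding domain of *her₆*: the embedded TP, whose subject is Greta₂.
*Noor₁* c-commands the pronoun but from outside its binding domain, and is not c-commanded by it → coindexation permitted.
*Greta₂* c-commands the pronoun within its binding domain → coindexation would violate Principle B.
*Carmen₃*: the pronoun c-commands this R-expression → coindexation would violate Principle C on *Carmen₃*.
*Tamar₄*: the pronoun c-commands this R-expression → coindexation would violate Principle C on *Tamar₄*.
*Yuki₅*: the pronoun c-commands this R-expression → coindexation would violate Principle C on *Yuki₅*.

{1}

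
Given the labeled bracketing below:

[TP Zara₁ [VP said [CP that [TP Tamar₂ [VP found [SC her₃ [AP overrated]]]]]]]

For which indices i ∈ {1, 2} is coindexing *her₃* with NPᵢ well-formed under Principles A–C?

*her* is a pronoun, so Principle B applies: it must be free in its binding domain.
Binding domain of *her₃*: the embedded TP, whose subject is Tamar₂.
*Zara₁* c-commands the pronoun but from outside its binding domain, and is not c-commanded by it → coindexation permitted.
*Tamar₂* c-commands the pronoun within its binding domain → coindexation would violate Principle B.

{1}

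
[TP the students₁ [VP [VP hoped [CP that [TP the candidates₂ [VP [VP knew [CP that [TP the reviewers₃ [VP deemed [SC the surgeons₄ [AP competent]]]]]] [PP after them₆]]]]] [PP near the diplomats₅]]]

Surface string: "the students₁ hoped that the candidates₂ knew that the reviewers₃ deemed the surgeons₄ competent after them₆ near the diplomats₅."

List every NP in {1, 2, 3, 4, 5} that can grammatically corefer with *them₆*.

{1, 3, 4, 5}

*them* is a pronoun, so Principle B applies: it must be free in its binding domain.
Binding domain of *them₆*: the embedded TP, whose subject is the candidates₂.
*the students₁* c-commands the pronoun but from outside its binding domain, and is not c-commanded by it → coindexation permitted.
*the candidates₂* c-commands the pronoun within its binding domain → coindexation would violate Principle B.
*the reviewers₃* and the pronoun do not c-command one another → neither Principle B nor Principle C is at stake; coindexation permitted.
*the surgeons₄* and the pronoun do not c-command one another → neither Principle B nor Principle C is at stake; coindexation permitted.
*the diplomats₅* and the pronoun do not c-command one another → neither Principle B nor Principle C is at stake; coindexation permitted.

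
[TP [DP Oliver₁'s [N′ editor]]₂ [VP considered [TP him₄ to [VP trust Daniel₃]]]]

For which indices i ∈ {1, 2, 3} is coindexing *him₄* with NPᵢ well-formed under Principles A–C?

*him* is a pronoun, so Principle B applies: it must be free in its binding domain.
Binding domain of *him₄*: the matrix TP, whose subject is [Oliver₁'s editor]₂.
*Oliver₁* and the pronoun do not c-command one another → neither Principle B nor Principle C is at stake; coindexation permitted.
*[Oliver₁'s editor]₂* c-commands the pronoun within its binding domain → coindexation would violate Principle B.
*Daniel₃*: the pronoun c-commands this R-expression → coindexation would violate Principle C on *Daniel₃*.

{1}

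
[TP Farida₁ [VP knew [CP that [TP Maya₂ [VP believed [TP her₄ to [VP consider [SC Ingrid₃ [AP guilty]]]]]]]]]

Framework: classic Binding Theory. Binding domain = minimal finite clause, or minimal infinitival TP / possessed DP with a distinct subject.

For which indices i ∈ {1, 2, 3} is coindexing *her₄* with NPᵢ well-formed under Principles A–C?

*her* is a pronoun, so Principle B applies: it must be free in its binding domain.
Binding domain of *her₄*: the embedded TP, whose subject is Maya₂.
*Farida₁* c-commands the pronoun but from outside its binding domain, and is not c-commanded by it → coindexation permitted.
*Maya₂* c-commands the pronoun within its binding domain → coindexation would violate Principle B.
*Ingrid₃*: the pronoun c-commands this R-expression → coindexation would violate Principle C on *Ingrid₃*.

{1}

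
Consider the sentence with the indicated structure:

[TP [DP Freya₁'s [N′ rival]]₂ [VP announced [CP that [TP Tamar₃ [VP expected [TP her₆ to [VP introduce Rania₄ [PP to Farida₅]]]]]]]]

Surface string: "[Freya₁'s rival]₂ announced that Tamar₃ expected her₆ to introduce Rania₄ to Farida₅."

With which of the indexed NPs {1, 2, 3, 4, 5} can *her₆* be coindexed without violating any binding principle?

*her* is a pronoun, so Principle B applies: it must be free in its binding domain.
Binding domain of *her₆*: the embedded TP, whose subject is Tamar₃.
*Freya₁* and the pronoun do not c-command one another → neither Principle B nor Principle C is at stake; coindexation permitted.
*[Freya₁'s rival]₂* c-commands the pronoun but from outside its binding domain, and is not c-commanded by it → coindexation permitted.
*Tamar₃* c-commands the pronoun within its binding domain → coindexation would violate Principle B.
*Rania₄*: the pronoun c-commands this R-expression → coindexation would violate Principle C on *Rania₄*.
*Farida₅*: the pronoun c-commands this R-expression → coindexation would violate Principle C on *Farida₅*.

{1, 2}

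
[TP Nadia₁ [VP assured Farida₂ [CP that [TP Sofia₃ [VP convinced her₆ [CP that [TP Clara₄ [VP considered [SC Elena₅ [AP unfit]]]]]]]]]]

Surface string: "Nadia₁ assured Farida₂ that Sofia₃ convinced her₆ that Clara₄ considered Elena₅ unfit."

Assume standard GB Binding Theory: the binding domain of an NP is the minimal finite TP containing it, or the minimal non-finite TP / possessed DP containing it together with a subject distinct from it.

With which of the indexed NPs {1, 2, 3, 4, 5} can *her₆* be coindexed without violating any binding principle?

*her* is a pronoun, so Principle B applies: it must be free in its binding domain.
Binding domain of *her₆*: the embedded TP, whose subject is Sofia₃.
*Nadia₁* c-commands the pronoun but from outside its binding domain, and is not c-commanded by it → coindexation permitted.
*Farida₂* c-commands the pronoun but from outside its binding domain, and is not c-commanded by it → coindexation permitted.
*Sofia₃* c-commands the pronoun within its binding domain → coindexation would violate Principle B.
*Clara₄*: the pronoun c-commands this R-expression → coindexation would violate Principle C on *Clara₄*.
*Elena₅*: the pronoun c-commands this R-expression → coindexation would violate Principle C on *Elena₅*.

{1, 2}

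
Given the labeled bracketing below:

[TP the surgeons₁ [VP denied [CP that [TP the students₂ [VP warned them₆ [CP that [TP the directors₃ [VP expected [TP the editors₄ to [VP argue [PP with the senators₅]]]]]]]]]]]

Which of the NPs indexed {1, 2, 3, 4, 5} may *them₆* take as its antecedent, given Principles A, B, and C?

*them* is a pronoun, so Principle B applies: it must be free in its binding domain.
Binding domain of *them₆*: the embedded TP, whose subject is the students₂.
*the surgeons₁* c-commands the pronoun but from outside its binding domain, and is not c-commanded by it → coindexation permitted.
*the students₂* c-commands the pronoun within its binding domain → coindexation would violate Principle B.
*the directors₃*: the pronoun c-commands this R-expression → coindexation would violate Principle C on *the directors₃*.
*the editors₄*: the pronoun c-commands this R-expression → coindexation would violate Principle C on *the editors₄*.
*the senators₅*: the pronoun c-commands this R-expression → coindexation would violate Principle C on *the senators₅*.

{1}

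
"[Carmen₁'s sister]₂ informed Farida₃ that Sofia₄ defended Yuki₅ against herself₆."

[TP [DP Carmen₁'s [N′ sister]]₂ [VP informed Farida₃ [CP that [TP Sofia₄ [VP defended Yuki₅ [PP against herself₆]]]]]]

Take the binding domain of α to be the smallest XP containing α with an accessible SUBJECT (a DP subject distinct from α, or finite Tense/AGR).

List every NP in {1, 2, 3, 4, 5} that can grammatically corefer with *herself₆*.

{4, 5}

*herself* is an anaphor, so Principle A applies: it must be bound in its binding domain.
Binding domain of *herself₆*: the embedded TP, whose subject is Sofia₄.
*Carmen₁* does not c-command the anaphor → cannot bind it.
*[Carmen₁'s sister]₂* c-commands the anaphor but is outside its binding domain → cannot satisfy Principle A.
*Farida₃* c-commands the anaphor but is outside its binding domain → cannot satisfy Principle A.
*Sofia₄* c-commands the anaphor within its binding domain → licit binder.
*Yuki₅* c-commands the anaphor within its binding domain → licit binder.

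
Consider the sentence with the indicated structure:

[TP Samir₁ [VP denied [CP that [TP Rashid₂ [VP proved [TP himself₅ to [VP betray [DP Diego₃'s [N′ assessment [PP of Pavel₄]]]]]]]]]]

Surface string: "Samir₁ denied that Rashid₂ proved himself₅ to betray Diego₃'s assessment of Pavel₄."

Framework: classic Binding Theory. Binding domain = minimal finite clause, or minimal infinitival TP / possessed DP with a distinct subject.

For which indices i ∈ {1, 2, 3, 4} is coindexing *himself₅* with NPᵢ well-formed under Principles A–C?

{2}

*himself* is an anaphor, so Principle A applies: it must be bound in its binding domain.
Binding domain of *himself₅*: the embedded TP, whose subject is Rashid₂.
*Samir₁* c-commands the anaphor but is outside its binding domain → cannot satisfy Principle A.
*Rashid₂* c-commands the anaphor within its binding domain → licit binder.
*Diego₃* does not c-command the anaphor → cannot bind it.
*Pavel₄* does not c-command the anaphor → cannot bind it.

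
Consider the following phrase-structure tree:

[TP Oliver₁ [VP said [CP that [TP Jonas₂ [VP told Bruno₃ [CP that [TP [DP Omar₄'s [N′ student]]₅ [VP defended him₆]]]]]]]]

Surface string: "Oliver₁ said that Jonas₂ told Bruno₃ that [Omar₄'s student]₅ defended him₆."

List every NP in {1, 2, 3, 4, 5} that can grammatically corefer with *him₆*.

*him* is a pronoun, so Principle B applies: it must be free in its binding domain.
Binding domain of *him₆*: the embedded TP, whose subject is [Omar₄'s student]₅.
*Oliver₁* c-commands the pronoun but from outside its binding domain, and is not c-commanded by it → coindexation permitted.
*Jonas₂* c-commands the pronoun but from outside its binding domain, and is not c-commanded by it → coindexation permitted.
*Bruno₃* c-commands the pronoun but from outside its binding domain, and is not c-commanded by it → coindexation permitted.
*Omar₄* and the pronoun do not c-command one another → neither Principle B nor Principle C is at stake; coindexation permitted.
*[Omar₄'s student]₅* c-commands the pronoun within its binding domain → coindexation would violate Principle B.

{1, 2, 3, 4}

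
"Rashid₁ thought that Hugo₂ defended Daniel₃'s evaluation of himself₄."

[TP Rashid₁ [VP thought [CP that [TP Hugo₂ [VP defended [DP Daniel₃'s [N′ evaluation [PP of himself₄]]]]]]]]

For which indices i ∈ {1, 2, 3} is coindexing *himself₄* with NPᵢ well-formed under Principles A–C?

*himself* is an anaphor, so Principle A applies: it must be bound in its binding domain.
Binding domain of *himself₄*: the possessed DP, whose subject is Daniel₃.
*Rashid₁* c-commands the anaphor but is outside its binding domain → cannot satisfy Principle A.
*Hugo₂* c-commands the anaphor but is outside its binding domain → cannot satisfy Principle A.
*Daniel₃* c-commands the anaphor within its binding domain → licit binder.

{3}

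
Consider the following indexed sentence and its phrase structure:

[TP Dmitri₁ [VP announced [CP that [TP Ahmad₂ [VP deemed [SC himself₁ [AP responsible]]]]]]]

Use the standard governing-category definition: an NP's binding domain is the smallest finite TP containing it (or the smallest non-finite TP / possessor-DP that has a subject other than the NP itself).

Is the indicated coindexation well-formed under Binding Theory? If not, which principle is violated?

Principle A

The two coindexed NPs are *Dmitri₁* and *himself₁*.
*himself₁* is an anaphor. Principle A requires it to be bound within its binding domain — the embedded TP, whose subject is Ahmad₂.
Within that domain it is c-commanded by *Ahmad₂*, which does not share its index.
*Dmitri₁* does c-command the anaphor, but from outside its binding domain.
The anaphor is unbound in its domain → Principle A violation.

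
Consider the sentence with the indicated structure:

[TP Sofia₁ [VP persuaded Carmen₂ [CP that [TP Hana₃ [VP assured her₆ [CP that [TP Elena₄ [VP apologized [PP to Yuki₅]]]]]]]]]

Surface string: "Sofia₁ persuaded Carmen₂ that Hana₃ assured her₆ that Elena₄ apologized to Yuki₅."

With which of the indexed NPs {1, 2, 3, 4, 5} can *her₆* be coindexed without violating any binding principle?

*her* is a pronoun, so Principle B applies: it must be free in its binding domain.
Binding domain of *her₆*: the embedded TP, whose subject is Hana₃.
*Sofia₁* c-commands the pronoun but from outside its binding domain, and is not c-commanded by it → coindexation permitted.
*Carmen₂* c-commands the pronoun but from outside its binding domain, and is not c-commanded by it → coindexation permitted.
*Hana₃* c-commands the pronoun within its binding domain → coindexation would violate Principle B.
*Elena₄*: the pronoun c-commands this R-expression → coindexation would violate Principle C on *Elena₄*.
*Yuki₅*: the pronoun c-commands this R-expression → coindexation would violate Principle C on *Yuki₅*.

{1, 2}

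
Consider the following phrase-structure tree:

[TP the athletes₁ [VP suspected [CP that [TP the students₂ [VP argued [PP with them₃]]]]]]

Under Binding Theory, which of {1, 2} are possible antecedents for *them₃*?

{1}

*them* is a pronoun, so Principle B applies: it must be free in its binding domain.
Binding domain of *them₃*: the embedded TP, whose subject is the students₂.
*the athletes₁* c-commands the pronoun but from outside its binding domain, and is not c-commanded by it → coindexation permitted.
*the students₂* c-commands the pronoun within its binding domain → coindexation would violate Principle B.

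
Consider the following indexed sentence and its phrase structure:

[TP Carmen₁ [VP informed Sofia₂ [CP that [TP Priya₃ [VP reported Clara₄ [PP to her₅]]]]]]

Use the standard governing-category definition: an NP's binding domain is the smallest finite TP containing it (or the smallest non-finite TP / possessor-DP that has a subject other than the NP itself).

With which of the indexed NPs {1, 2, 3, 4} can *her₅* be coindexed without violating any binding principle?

*her* is a pronoun, so Principle B applies: it must be free in its binding domain.
Binding domain of *her₅*: the embedded TP, whose subject is Priya₃.
*Carmen₁* c-commands the pronoun but from outside its binding domain, and is not c-commanded by it → coindexation permitted.
*Sofia₂* c-commands the pronoun but from outside its binding domain, and is not c-commanded by it → coindexation permitted.
*Priya₃* c-commands the pronoun within its binding domain → coindexation would violate Principle B.
*Clara₄* c-commands the pronoun within its binding domain → coindexation would violate Principle B.

{1, 2}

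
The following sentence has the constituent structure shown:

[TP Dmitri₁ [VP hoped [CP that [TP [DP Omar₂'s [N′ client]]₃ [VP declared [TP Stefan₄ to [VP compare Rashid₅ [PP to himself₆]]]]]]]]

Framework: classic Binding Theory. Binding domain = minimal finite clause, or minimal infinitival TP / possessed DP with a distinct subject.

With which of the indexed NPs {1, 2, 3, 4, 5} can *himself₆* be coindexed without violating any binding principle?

*himself* is an anaphor, so Principle A applies: it must be bound in its binding domain.
Binding domain of *himself₆*: the embedded TP, whose subject is Stefan₄.
*Dmitri₁* c-commands the anaphor but is outside its binding domain → cannot satisfy Principle A.
*Omar₂* does not c-command the anaphor → cannot bind it.
*[Omar₂'s client]₃* c-commands the anaphor but is outside its binding domain → cannot satisfy Principle A.
*Stefan₄* c-commands the anaphor within its binding domain → licit binder.
*Rashid₅* c-commands the anaphor within its binding domain → licit binder.

{4, 5}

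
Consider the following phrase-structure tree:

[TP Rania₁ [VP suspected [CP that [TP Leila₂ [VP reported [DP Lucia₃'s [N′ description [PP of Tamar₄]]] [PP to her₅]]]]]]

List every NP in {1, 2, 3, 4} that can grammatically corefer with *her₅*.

{1, 3, 4}

*her* is a pronoun, so Principle B applies: it must be free in its binding domain.
Binding domain of *her₅*: the embedded TP, whose subject is Leila₂.
*Rania₁* c-commands the pronoun but from outside its binding domain, and is not c-commanded by it → coindexation permitted.
*Leila₂* c-commands the pronoun within its binding domain → coindexation would violate Principle B.
*Lucia₃* and the pronoun do not c-command one another → neither Principle B nor Principle C is at stake; coindexation permitted.
*Tamar₄* and the pronoun do not c-command one another → neither Principle B nor Principle C is at stake; coindexation permitted.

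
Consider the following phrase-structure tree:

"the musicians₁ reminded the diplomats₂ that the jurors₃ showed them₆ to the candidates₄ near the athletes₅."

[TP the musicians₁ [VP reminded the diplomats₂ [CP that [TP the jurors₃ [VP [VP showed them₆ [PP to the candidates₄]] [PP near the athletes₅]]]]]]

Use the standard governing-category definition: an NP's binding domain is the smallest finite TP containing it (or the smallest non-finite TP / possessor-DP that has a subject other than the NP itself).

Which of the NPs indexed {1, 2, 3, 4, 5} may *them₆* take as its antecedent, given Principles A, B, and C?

{1, 2, 5}

*them* is a pronoun, so Principle B applies: it must be free in its binding domain.
Binding domain of *them₆*: the embedded TP, whose subject is the jurors₃.
*the musicians₁* c-commands the pronoun but from outside its binding domain, and is not c-commanded by it → coindexation permitted.
*the diplomats₂* c-commands the pronoun but from outside its binding domain, and is not c-commanded by it → coindexation permitted.
*the jurors₃* c-commands the pronoun within its binding domain → coindexation would violate Principle B.
*the candidates₄*: the pronoun c-commands this R-expression → coindexation would violate Principle C on *the candidates₄*.
*the athletes₅* and the pronoun do not c-command one another → neither Principle B nor Principle C is at stake; coindexation permitted.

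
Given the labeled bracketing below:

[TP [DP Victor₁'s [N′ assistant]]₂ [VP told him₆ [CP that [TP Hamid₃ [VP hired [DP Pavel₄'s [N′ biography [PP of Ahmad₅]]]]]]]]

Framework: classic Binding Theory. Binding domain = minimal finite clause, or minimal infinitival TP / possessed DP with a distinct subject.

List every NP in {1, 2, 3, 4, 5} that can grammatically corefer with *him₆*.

*him* is a pronoun, so Principle B applies: it must be free in its binding domain.
Binding domain of *him₆*: the matrix TP, whose subject is [Victor₁'s assistant]₂.
*Victor₁* and the pronoun do not c-command one another → neither Principle B nor Principle C is at stake; coindexation permitted.
*[Victor₁'s assistant]₂* c-commands the pronoun within its binding domain → coindexation would violate Principle B.
*Hamid₃*: the pronoun c-commands this R-expression → coindexation would violate Principle C on *Hamid₃*.
*Pavel₄*: the pronoun c-commands this R-expression → coindexation would violate Principle C on *Pavel₄*.
*Ahmad₅*: the pronoun c-commands this R-expression → coindexation would violate Principle C on *Ahmad₅*.

{1}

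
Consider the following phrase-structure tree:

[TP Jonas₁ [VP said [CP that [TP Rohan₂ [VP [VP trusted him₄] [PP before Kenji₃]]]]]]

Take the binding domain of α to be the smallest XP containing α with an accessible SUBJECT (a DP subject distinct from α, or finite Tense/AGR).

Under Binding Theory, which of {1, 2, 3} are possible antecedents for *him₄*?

*him* is a pronoun, so Principle B applies: it must be free in its binding domain.
Binding domain of *him₄*: the embedded TP, whose subject is Rohan₂.
*Jonas₁* c-commands the pronoun but from outside its binding domain, and is not c-commanded by it → coindexation permitted.
*Rohan₂* c-commands the pronoun within its binding domain → coindexation would violate Principle B.
*Kenji₃* and the pronoun do not c-command one another → neither Principle B nor Principle C is at stake; coindexation permitted.

{1, 3}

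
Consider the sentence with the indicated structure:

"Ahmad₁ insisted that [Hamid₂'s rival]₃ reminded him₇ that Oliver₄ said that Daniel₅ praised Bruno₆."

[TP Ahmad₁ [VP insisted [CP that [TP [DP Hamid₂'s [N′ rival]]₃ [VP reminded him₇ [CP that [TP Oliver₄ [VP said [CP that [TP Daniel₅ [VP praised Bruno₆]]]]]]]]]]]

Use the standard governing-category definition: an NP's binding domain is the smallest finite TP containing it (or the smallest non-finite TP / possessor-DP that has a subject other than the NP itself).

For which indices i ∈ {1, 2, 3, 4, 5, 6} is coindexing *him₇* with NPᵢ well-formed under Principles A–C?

{1, 2}

*him* is a pronoun, so Principle B applies: it must be free in its binding domain.
Binding domain of *him₇*: the embedded TP, whose subject is [Hamid₂'s rival]₃.
*Ahmad₁* c-commands the pronoun but from outside its binding domain, and is not c-commanded by it → coindexation permitted.
*Hamid₂* and the pronoun do not c-command one another → neither Principle B nor Principle C is at stake; coindexation permitted.
*[Hamid₂'s rival]₃* c-commands the pronoun within its binding domain → coindexation would violate Principle B.
*Oliver₄*: the pronoun c-commands this R-expression → coindexation would violate Principle C on *Oliver₄*.
*Daniel₅*: the pronoun c-commands this R-expression → coindexation would violate Principle C on *Daniel₅*.
*Bruno₆*: the pronoun c-commands this R-expression → coindexation would violate Principle C on *Bruno₆*.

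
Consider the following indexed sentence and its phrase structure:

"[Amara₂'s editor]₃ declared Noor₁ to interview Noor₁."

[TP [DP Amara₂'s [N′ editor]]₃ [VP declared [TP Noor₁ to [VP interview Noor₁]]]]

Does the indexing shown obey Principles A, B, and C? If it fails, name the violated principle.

Principle C

The two coindexed NPs are *Noor₁* (the higher occurrence) and *Noor₁* (the lower occurrence).
*Noor₁* (the lower occurrence) is an R-expression. Principle C requires it to be free everywhere.
*Noor₁* (the higher occurrence) c-commands it and carries the same index.
The R-expression is bound → Principle C violation.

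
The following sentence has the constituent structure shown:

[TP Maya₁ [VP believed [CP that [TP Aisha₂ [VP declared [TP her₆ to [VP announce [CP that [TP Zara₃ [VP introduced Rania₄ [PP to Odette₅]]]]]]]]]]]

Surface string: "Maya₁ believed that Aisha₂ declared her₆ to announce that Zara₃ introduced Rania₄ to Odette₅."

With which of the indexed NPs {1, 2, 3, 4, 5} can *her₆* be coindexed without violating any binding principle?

*her* is a pronoun, so Principle B applies: it must be free in its binding domain.
Binding domain of *her₆*: the embedded TP, whose subject is Aisha₂.
*Maya₁* c-commands the pronoun but from outside its binding domain, and is not c-commanded by it → coindexation permitted.
*Aisha₂* c-commands the pronoun within its binding domain → coindexation would violate Principle B.
*Zara₃*: the pronoun c-commands this R-expression → coindexation would violate Principle C on *Zara₃*.
*Rania₄*: the pronoun c-commands this R-expression → coindexation would violate Principle C on *Rania₄*.
*Odette₅*: the pronoun c-commands this R-expression → coindexation would violate Principle C on *Odette₅*.

{1}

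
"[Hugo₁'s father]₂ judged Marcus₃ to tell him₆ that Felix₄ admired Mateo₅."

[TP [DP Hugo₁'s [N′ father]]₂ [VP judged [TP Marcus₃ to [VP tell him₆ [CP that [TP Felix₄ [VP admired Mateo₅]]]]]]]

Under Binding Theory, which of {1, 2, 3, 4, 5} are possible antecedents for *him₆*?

*him* is a pronoun, so Principle B applies: it must be free in its binding domain.
Binding domain of *him₆*: the embedded TP, whose subject is Marcus₃.
*Hugo₁* and the pronoun do not c-command one another → neither Principle B nor Principle C is at stake; coindexation permitted.
*[Hugo₁'s father]₂* c-commands the pronoun but from outside its binding domain, and is not c-commanded by it → coindexation permitted.
*Marcus₃* c-commands the pronoun within its binding domain → coindexation would violate Principle B.
*Felix₄*: the pronoun c-commands this R-expression → coindexation would violate Principle C on *Felix₄*.
*Mateo₅*: the pronoun c-commands this R-expression → coindexation would violate Principle C on *Mateo₅*.

{1, 2}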